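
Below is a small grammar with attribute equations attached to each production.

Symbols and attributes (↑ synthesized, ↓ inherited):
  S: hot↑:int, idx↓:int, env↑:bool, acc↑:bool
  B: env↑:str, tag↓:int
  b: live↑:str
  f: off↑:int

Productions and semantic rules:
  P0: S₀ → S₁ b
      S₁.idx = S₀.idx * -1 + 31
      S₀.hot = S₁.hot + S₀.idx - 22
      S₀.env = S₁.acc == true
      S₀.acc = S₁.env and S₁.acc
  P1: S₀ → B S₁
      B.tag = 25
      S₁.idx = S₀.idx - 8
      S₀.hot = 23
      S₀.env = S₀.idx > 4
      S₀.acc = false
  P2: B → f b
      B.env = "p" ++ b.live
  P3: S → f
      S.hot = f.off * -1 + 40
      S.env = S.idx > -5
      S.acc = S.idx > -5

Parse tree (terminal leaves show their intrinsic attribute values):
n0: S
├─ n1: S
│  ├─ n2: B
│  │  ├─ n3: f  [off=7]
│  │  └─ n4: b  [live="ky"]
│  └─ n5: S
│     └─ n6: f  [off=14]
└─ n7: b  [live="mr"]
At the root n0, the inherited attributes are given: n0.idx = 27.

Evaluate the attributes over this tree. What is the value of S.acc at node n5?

true

1. n0.idx = 27  [given at root]
2. n1.idx = 4  [S₀.idx * -1 + 31]
3. n2.tag = 25  [25]
4. n3.off = 7  [terminal]
5. n4.live = "ky"  [terminal]
6. n2.env = "pky"  ["p" ++ b.live]
7. n5.idx = -4  [S₀.idx - 8]
8. n6.off = 14  [terminal]
9. n5.hot = 26  [f.off * -1 + 40]
10. n5.env = true  [S.idx > -5]
11. n5.acc = true  [S.idx > -5]
12. n1.hot = 23  [23]
13. n1.env = false  [S₀.idx > 4]
14. n1.acc = false  [false]
15. n7.live = "mr"  [terminal]
16. n0.hot = 28  [S₁.hot + S₀.idx - 22]
17. n0.env = false  [S₁.acc == true]
18. n0.acc = false  [S₁.env and S₁.acc]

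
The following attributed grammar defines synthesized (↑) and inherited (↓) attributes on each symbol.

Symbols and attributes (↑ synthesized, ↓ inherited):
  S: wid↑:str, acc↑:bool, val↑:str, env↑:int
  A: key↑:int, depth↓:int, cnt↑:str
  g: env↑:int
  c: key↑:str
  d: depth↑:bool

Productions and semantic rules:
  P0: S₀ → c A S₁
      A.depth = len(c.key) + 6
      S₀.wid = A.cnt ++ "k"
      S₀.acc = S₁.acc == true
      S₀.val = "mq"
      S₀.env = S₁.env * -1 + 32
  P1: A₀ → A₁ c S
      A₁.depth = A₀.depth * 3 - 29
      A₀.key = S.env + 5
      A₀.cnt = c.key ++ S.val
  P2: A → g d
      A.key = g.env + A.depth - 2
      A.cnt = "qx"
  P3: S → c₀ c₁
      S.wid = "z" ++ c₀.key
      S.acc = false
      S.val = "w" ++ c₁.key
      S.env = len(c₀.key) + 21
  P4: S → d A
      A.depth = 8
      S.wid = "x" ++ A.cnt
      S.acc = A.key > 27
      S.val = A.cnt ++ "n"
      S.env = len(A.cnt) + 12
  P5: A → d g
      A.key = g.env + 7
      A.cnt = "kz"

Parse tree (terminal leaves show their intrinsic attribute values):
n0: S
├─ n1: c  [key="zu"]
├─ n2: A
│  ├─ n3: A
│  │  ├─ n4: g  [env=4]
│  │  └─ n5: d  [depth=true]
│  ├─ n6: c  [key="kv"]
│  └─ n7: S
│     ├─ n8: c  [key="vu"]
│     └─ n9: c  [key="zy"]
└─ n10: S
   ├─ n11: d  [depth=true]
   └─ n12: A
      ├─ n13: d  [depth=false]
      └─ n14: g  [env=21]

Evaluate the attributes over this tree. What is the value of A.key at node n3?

-3

1. n1.key = "zu"  [terminal]
2. n2.depth = 8  [len(c.key) + 6]
3. n3.depth = -5  [A₀.depth * 3 - 29]
4. n4.env = 4  [terminal]
5. n5.depth = true  [terminal]
6. n3.key = -3  [g.env + A.depth - 2]
7. n3.cnt = "qx"  ["qx"]
8. n6.key = "kv"  [terminal]
9. n8.key = "vu"  [terminal]
10. n9.key = "zy"  [terminal]
11. n7.wid = "zvu"  ["z" ++ c₀.key]
12. n7.acc = false  [false]
13. n7.val = "wzy"  ["w" ++ c₁.key]
14. n7.env = 23  [len(c₀.key) + 21]
15. n2.key = 28  [S.env + 5]
16. n2.cnt = "kvwzy"  [c.key ++ S.val]
17. n11.depth = true  [terminal]
18. n12.depth = 8  [8]
19. n13.depth = false  [terminal]
20. n14.env = 21  [terminal]
21. n12.key = 28  [g.env + 7]
22. n12.cnt = "kz"  ["kz"]
23. n10.wid = "xkz"  ["x" ++ A.cnt]
24. n10.acc = true  [A.key > 27]
25. n10.val = "kzn"  [A.cnt ++ "n"]
26. n10.env = 14  [len(A.cnt) + 12]
27. n0.wid = "kvwzyk"  [A.cnt ++ "k"]
28. n0.acc = true  [S₁.acc == true]
29. n0.val = "mq"  ["mq"]
30. n0.env = 18  [S₁.env * -1 + 32]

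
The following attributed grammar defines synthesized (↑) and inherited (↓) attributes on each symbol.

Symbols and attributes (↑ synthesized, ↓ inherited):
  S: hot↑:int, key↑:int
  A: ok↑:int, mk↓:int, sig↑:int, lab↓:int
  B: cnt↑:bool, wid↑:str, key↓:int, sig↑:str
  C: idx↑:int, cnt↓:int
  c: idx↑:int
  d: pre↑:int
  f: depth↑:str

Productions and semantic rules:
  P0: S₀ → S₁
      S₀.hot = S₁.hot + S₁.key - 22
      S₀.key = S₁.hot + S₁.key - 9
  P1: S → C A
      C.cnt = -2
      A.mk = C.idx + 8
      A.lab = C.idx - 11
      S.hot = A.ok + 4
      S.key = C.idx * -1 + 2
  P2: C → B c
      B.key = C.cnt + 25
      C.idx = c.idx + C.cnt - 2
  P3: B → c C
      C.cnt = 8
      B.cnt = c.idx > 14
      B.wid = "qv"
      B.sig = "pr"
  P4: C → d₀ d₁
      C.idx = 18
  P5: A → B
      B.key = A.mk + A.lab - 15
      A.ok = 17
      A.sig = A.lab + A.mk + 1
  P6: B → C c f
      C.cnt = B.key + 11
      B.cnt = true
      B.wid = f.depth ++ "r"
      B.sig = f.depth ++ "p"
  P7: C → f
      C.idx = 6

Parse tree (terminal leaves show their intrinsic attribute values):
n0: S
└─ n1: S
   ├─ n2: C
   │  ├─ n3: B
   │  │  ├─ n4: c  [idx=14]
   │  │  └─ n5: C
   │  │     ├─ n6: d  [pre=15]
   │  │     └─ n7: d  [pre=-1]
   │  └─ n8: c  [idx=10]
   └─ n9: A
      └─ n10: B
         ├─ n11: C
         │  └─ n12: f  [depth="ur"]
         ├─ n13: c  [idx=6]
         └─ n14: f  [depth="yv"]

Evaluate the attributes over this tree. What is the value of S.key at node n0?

8

1. n2.cnt = -2  [-2]
2. n3.key = 23  [C.cnt + 25]
3. n4.idx = 14  [terminal]
4. n5.cnt = 8  [8]
5. n6.pre = 15  [terminal]
6. n7.pre = -1  [terminal]
7. n5.idx = 18  [18]
8. n3.cnt = false  [c.idx > 14]
9. n3.wid = "qv"  ["qv"]
10. n3.sig = "pr"  ["pr"]
11. n8.idx = 10  [terminal]
12. n2.idx = 6  [c.idx + C.cnt - 2]
13. n9.mk = 14  [C.idx + 8]
14. n9.lab = -5  [C.idx - 11]
15. n10.key = -6  [A.mk + A.lab - 15]
16. n11.cnt = 5  [B.key + 11]
17. n12.depth = "ur"  [terminal]
18. n11.idx = 6  [6]
19. n13.idx = 6  [terminal]
20. n14.depth = "yv"  [terminal]
21. n10.cnt = true  [true]
22. n10.wid = "yvr"  [f.depth ++ "r"]
23. n10.sig = "yvp"  [f.depth ++ "p"]
24. n9.ok = 17  [17]
25. n9.sig = 10  [A.lab + A.mk + 1]
26. n1.hot = 21  [A.ok + 4]
27. n1.key = -4  [C.idx * -1 + 2]
28. n0.hot = -5  [S₁.hot + S₁.key - 22]
29. n0.key = 8  [S₁.hot + S₁.key - 9]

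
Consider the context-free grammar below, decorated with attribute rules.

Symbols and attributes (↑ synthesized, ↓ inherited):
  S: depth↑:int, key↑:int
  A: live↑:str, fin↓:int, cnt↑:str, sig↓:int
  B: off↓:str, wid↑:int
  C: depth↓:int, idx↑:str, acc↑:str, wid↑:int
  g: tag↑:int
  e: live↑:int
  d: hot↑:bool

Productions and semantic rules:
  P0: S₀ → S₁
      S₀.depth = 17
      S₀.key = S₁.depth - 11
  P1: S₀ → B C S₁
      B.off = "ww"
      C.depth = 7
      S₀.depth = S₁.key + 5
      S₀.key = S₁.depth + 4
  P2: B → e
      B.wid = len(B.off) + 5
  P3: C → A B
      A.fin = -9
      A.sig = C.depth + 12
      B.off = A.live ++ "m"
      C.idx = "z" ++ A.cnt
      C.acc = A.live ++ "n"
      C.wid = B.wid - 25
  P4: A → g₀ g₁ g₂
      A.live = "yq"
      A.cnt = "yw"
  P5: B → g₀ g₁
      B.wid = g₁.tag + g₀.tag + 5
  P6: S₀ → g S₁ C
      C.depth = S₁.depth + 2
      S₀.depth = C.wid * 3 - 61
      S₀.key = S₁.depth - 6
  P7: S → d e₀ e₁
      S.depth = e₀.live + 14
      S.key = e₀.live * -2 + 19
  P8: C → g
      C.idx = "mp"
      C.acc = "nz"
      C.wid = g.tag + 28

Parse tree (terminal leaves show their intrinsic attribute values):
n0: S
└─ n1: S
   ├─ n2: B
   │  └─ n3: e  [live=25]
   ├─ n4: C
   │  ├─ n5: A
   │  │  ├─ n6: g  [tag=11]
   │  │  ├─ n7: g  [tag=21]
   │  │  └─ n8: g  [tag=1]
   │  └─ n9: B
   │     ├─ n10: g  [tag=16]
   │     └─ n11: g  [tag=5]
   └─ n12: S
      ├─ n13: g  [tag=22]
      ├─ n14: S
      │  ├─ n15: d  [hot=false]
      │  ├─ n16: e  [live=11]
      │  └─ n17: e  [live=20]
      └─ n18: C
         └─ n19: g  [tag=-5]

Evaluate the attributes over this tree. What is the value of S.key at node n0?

13

1. n2.off = "ww"  ["ww"]
2. n3.live = 25  [terminal]
3. n2.wid = 7  [len(B.off) + 5]
4. n4.depth = 7  [7]
5. n5.fin = -9  [-9]
6. n5.sig = 19  [C.depth + 12]
7. n6.tag = 11  [terminal]
8. n7.tag = 21  [terminal]
9. n8.tag = 1  [terminal]
10. n5.live = "yq"  ["yq"]
11. n5.cnt = "yw"  ["yw"]
12. n9.off = "yqm"  [A.live ++ "m"]
13. n10.tag = 16  [terminal]
14. n11.tag = 5  [terminal]
15. n9.wid = 26  [g₁.tag + g₀.tag + 5]
16. n4.idx = "zyw"  ["z" ++ A.cnt]
17. n4.acc = "yqn"  [A.live ++ "n"]
18. n4.wid = 1  [B.wid - 25]
19. n13.tag = 22  [terminal]
20. n15.hot = false  [terminal]
21. n16.live = 11  [terminal]
22. n17.live = 20  [terminal]
23. n14.depth = 25  [e₀.live + 14]
24. n14.key = -3  [e₀.live * -2 + 19]
25. n18.depth = 27  [S₁.depth + 2]
26. n19.tag = -5  [terminal]
27. n18.idx = "mp"  ["mp"]
28. n18.acc = "nz"  ["nz"]
29. n18.wid = 23  [g.tag + 28]
30. n12.depth = 8  [C.wid * 3 - 61]
31. n12.key = 19  [S₁.depth - 6]
32. n1.depth = 24  [S₁.key + 5]
33. n1.key = 12  [S₁.depth + 4]
34. n0.depth = 17  [17]
35. n0.key = 13  [S₁.depth - 11]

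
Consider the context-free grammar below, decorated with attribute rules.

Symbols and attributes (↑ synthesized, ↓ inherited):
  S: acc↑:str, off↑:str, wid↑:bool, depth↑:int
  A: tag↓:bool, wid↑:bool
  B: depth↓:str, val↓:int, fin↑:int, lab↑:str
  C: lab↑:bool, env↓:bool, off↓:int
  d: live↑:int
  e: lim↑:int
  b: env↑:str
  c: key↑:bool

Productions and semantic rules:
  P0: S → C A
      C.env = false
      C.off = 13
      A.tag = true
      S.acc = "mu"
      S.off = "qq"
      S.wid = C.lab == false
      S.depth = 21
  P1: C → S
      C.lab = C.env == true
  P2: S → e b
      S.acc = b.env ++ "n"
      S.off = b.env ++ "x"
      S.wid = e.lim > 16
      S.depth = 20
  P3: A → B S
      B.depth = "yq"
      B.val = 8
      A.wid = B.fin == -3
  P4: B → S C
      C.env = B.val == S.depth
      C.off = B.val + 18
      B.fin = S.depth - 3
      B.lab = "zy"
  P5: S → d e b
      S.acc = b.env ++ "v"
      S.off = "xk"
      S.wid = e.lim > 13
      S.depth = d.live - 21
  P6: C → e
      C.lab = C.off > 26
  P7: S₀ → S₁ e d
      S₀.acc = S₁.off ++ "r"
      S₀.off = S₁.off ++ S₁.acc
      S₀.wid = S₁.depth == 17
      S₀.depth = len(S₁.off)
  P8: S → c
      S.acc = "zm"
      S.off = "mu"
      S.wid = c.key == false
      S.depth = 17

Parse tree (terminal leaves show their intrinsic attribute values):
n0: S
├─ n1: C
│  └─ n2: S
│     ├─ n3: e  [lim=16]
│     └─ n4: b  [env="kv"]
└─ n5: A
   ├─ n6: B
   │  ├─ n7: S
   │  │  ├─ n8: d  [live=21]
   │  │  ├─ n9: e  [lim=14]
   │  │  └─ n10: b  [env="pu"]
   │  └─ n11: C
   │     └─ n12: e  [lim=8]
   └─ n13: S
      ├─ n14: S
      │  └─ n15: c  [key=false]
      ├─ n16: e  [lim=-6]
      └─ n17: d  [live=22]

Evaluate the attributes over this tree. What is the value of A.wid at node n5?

1. n1.env = false  [false]
2. n1.off = 13  [13]
3. n3.lim = 16  [terminal]
4. n4.env = "kv"  [terminal]
5. n2.acc = "kvn"  [b.env ++ "n"]
6. n2.off = "kvx"  [b.env ++ "x"]
7. n2.wid = false  [e.lim > 16]
8. n2.depth = 20  [20]
9. n1.lab = false  [C.env == true]
10. n5.tag = true  [true]
11. n6.depth = "yq"  ["yq"]
12. n6.val = 8  [8]
13. n8.live = 21  [terminal]
14. n9.lim = 14  [terminal]
15. n10.env = "pu"  [terminal]
16. n7.acc = "puv"  [b.env ++ "v"]
17. n7.off = "xk"  ["xk"]
18. n7.wid = true  [e.lim > 13]
19. n7.depth = 0  [d.live - 21]
20. n11.env = false  [B.val == S.depth]
21. n11.off = 26  [B.val + 18]
22. n12.lim = 8  [terminal]
23. n11.lab = false  [C.off > 26]
24. n6.fin = -3  [S.depth - 3]
25. n6.lab = "zy"  ["zy"]
26. n15.key = false  [terminal]
27. n14.acc = "zm"  ["zm"]
28. n14.off = "mu"  ["mu"]
29. n14.wid = true  [c.key == false]
30. n14.depth = 17  [17]
31. n16.lim = -6  [terminal]
32. n17.live = 22  [terminal]
33. n13.acc = "mur"  [S₁.off ++ "r"]
34. n13.off = "muzm"  [S₁.off ++ S₁.acc]
35. n13.wid = true  [S₁.depth == 17]
36. n13.depth = 2  [len(S₁.off)]
37. n5.wid = true  [B.fin == -3]
38. n0.acc = "mu"  ["mu"]
39. n0.off = "qq"  ["qq"]
40. n0.wid = true  [C.lab == false]
41. n0.depth = 21  [21]

true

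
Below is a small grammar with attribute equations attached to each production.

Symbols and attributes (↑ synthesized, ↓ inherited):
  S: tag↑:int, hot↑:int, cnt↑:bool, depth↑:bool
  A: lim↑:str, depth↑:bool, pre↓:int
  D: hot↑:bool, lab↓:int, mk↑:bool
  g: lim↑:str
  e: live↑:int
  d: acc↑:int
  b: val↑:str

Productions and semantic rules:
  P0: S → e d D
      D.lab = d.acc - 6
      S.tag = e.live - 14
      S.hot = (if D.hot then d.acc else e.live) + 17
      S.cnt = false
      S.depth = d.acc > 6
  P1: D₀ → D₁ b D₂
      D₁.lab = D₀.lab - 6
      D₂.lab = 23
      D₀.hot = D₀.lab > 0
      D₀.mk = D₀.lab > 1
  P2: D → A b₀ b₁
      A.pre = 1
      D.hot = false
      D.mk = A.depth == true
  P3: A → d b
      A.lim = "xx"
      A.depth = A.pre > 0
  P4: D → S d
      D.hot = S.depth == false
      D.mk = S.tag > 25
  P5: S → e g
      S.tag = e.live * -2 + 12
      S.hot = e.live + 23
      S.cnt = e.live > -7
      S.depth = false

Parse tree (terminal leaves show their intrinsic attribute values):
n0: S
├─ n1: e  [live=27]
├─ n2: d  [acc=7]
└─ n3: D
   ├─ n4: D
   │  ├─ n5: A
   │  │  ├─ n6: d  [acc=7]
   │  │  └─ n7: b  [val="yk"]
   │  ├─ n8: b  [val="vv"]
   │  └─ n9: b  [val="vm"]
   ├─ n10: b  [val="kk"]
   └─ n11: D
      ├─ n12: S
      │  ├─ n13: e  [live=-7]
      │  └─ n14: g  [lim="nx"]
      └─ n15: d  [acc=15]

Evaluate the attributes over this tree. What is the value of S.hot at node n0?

24

1. n1.live = 27  [terminal]
2. n2.acc = 7  [terminal]
3. n3.lab = 1  [d.acc - 6]
4. n4.lab = -5  [D₀.lab - 6]
5. n5.pre = 1  [1]
6. n6.acc = 7  [terminal]
7. n7.val = "yk"  [terminal]
8. n5.lim = "xx"  ["xx"]
9. n5.depth = true  [A.pre > 0]
10. n8.val = "vv"  [terminal]
11. n9.val = "vm"  [terminal]
12. n4.hot = false  [false]
13. n4.mk = true  [A.depth == true]
14. n10.val = "kk"  [terminal]
15. n11.lab = 23  [23]
16. n13.live = -7  [terminal]
17. n14.lim = "nx"  [terminal]
18. n12.tag = 26  [e.live * -2 + 12]
19. n12.hot = 16  [e.live + 23]
20. n12.cnt = false  [e.live > -7]
21. n12.depth = false  [false]
22. n15.acc = 15  [terminal]
23. n11.hot = true  [S.depth == false]
24. n11.mk = true  [S.tag > 25]
25. n3.hot = true  [D₀.lab > 0]
26. n3.mk = false  [D₀.lab > 1]
27. n0.tag = 13  [e.live - 14]
28. n0.hot = 24  [(if D.hot then d.acc else e.live) + 17]
29. n0.cnt = false  [false]
30. n0.depth = true  [d.acc > 6]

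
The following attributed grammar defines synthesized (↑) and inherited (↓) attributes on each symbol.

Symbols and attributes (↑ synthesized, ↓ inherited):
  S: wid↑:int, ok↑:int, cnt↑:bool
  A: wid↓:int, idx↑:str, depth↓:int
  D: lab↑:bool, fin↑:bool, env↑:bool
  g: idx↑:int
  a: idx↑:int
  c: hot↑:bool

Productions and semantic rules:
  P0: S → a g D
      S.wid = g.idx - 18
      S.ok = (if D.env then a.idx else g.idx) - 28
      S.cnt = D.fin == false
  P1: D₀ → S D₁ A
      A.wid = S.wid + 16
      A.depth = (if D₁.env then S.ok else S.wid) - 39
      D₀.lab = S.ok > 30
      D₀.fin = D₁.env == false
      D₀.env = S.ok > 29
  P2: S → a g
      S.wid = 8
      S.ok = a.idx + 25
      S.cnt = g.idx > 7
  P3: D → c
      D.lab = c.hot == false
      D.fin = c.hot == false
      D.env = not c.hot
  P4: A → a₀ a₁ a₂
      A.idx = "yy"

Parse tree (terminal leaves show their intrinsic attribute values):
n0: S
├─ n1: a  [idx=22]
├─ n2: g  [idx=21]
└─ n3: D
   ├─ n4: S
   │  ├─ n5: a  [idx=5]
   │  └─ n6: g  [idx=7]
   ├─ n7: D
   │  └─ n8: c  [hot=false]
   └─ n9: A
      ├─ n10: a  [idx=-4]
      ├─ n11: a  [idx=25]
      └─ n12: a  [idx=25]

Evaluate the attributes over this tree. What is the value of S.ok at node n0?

1. n1.idx = 22  [terminal]
2. n2.idx = 21  [terminal]
3. n5.idx = 5  [terminal]
4. n6.idx = 7  [terminal]
5. n4.wid = 8  [8]
6. n4.ok = 30  [a.idx + 25]
7. n4.cnt = false  [g.idx > 7]
8. n8.hot = false  [terminal]
9. n7.lab = true  [c.hot == false]
10. n7.fin = true  [c.hot == false]
11. n7.env = true  [not c.hot]
12. n9.wid = 24  [S.wid + 16]
13. n9.depth = -9  [(if D₁.env then S.ok else S.wid) - 39]
14. n10.idx = -4  [terminal]
15. n11.idx = 25  [terminal]
16. n12.idx = 25  [terminal]
17. n9.idx = "yy"  ["yy"]
18. n3.lab = false  [S.ok > 30]
19. n3.fin = false  [D₁.env == false]
20. n3.env = true  [S.ok > 29]
21. n0.wid = 3  [g.idx - 18]
22. n0.ok = -6  [(if D.env then a.idx else g.idx) - 28]
23. n0.cnt = true  [D.fin == false]

-6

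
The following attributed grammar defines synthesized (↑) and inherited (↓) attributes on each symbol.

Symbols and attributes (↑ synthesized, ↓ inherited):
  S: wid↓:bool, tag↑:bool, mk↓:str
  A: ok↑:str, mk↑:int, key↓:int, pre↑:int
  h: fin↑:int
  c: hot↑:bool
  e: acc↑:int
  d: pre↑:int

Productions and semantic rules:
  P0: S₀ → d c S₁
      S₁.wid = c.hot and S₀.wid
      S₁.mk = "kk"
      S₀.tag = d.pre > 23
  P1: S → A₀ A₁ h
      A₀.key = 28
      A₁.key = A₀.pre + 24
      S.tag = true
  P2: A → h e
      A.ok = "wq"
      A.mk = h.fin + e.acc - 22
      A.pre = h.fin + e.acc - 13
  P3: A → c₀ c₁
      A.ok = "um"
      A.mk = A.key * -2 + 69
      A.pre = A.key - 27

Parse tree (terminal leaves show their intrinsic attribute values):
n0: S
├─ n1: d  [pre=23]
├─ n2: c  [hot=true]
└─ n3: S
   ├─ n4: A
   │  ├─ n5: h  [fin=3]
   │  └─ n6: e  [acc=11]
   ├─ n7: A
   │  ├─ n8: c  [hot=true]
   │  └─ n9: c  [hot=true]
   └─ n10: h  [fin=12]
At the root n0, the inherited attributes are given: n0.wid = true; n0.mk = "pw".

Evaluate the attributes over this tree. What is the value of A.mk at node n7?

19

1. n0.wid = true  [given at root]
2. n0.mk = "pw"  [given at root]
3. n1.pre = 23  [terminal]
4. n2.hot = true  [terminal]
5. n3.wid = true  [c.hot and S₀.wid]
6. n3.mk = "kk"  ["kk"]
7. n4.key = 28  [28]
8. n5.fin = 3  [terminal]
9. n6.acc = 11  [terminal]
10. n4.ok = "wq"  ["wq"]
11. n4.mk = -8  [h.fin + e.acc - 22]
12. n4.pre = 1  [h.fin + e.acc - 13]
13. n7.key = 25  [A₀.pre + 24]
14. n8.hot = true  [terminal]
15. n9.hot = true  [terminal]
16. n7.ok = "um"  ["um"]
17. n7.mk = 19  [A.key * -2 + 69]
18. n7.pre = -2  [A.key - 27]
19. n10.fin = 12  [terminal]
20. n3.tag = true  [true]
21. n0.tag = false  [d.pre > 23]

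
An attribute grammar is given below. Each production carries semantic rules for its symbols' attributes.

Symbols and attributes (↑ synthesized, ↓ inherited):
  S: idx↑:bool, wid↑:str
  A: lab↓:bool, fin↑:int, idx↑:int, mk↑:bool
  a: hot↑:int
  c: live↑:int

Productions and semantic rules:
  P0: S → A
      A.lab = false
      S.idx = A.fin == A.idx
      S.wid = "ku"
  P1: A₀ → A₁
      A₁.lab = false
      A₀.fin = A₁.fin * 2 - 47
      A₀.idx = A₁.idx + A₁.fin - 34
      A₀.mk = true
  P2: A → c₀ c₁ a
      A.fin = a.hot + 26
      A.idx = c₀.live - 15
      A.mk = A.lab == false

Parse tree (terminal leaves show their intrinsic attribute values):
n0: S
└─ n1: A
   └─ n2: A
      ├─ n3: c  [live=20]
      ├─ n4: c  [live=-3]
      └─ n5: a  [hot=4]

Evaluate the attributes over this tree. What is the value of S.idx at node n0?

false

1. n1.lab = false  [false]
2. n2.lab = false  [false]
3. n3.live = 20  [terminal]
4. n4.live = -3  [terminal]
5. n5.hot = 4  [terminal]
6. n2.fin = 30  [a.hot + 26]
7. n2.idx = 5  [c₀.live - 15]
8. n2.mk = true  [A.lab == false]
9. n1.fin = 13  [A₁.fin * 2 - 47]
10. n1.idx = 1  [A₁.idx + A₁.fin - 34]
11. n1.mk = true  [true]
12. n0.idx = false  [A.fin == A.idx]
13. n0.wid = "ku"  ["ku"]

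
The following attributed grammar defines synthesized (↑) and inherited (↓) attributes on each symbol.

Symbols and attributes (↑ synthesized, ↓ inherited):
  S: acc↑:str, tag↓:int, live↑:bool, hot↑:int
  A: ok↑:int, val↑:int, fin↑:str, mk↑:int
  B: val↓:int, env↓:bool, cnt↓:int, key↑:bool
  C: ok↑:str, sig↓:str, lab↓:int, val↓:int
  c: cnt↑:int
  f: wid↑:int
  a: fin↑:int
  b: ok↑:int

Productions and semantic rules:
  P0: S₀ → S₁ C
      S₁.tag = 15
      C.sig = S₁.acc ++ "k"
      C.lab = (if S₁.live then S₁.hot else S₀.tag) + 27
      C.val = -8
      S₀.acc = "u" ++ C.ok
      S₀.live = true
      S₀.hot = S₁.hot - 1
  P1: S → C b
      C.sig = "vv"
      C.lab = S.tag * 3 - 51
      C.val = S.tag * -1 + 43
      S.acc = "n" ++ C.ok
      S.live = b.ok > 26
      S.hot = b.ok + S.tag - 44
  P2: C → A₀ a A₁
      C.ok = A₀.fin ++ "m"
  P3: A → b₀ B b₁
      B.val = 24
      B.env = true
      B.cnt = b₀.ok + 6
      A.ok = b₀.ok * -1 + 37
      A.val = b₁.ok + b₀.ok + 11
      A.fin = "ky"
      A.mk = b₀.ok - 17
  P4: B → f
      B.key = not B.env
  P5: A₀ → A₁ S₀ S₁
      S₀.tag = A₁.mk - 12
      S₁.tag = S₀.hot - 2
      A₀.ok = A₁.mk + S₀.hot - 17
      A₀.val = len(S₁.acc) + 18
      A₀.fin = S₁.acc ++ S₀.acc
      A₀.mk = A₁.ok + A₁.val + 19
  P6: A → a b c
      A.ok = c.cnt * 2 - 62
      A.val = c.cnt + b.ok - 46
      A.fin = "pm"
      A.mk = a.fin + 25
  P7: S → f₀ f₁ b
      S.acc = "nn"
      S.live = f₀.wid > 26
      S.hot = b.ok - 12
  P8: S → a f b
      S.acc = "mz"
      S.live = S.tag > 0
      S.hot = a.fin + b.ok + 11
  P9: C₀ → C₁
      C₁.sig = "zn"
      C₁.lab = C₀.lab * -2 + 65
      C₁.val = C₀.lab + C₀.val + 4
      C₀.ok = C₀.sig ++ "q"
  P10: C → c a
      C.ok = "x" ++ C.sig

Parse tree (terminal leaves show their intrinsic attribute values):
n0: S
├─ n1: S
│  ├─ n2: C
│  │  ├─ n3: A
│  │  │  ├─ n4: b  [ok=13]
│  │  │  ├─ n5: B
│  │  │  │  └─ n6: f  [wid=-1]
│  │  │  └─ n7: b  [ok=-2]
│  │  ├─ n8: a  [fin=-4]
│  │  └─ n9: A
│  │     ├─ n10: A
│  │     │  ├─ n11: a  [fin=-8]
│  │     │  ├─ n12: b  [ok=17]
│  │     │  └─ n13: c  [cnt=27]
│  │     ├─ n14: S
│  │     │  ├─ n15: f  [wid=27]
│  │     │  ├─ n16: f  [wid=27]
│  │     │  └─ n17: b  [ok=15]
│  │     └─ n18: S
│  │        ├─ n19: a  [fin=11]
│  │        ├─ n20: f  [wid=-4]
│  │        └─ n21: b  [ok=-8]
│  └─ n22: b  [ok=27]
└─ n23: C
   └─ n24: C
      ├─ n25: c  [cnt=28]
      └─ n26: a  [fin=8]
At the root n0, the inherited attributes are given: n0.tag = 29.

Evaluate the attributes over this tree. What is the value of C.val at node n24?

21

1. n0.tag = 29  [given at root]
2. n1.tag = 15  [15]
3. n2.sig = "vv"  ["vv"]
4. n2.lab = -6  [S.tag * 3 - 51]
5. n2.val = 28  [S.tag * -1 + 43]
6. n4.ok = 13  [terminal]
7. n5.val = 24  [24]
8. n5.env = true  [true]
9. n5.cnt = 19  [b₀.ok + 6]
10. n6.wid = -1  [terminal]
11. n5.key = false  [not B.env]
12. n7.ok = -2  [terminal]
13. n3.ok = 24  [b₀.ok * -1 + 37]
14. n3.val = 22  [b₁.ok + b₀.ok + 11]
15. n3.fin = "ky"  ["ky"]
16. n3.mk = -4  [b₀.ok - 17]
17. n8.fin = -4  [terminal]
18. n11.fin = -8  [terminal]
19. n12.ok = 17  [terminal]
20. n13.cnt = 27  [terminal]
21. n10.ok = -8  [c.cnt * 2 - 62]
22. n10.val = -2  [c.cnt + b.ok - 46]
23. n10.fin = "pm"  ["pm"]
24. n10.mk = 17  [a.fin + 25]
25. n14.tag = 5  [A₁.mk - 12]
26. n15.wid = 27  [terminal]
27. n16.wid = 27  [terminal]
28. n17.ok = 15  [terminal]
29. n14.acc = "nn"  ["nn"]
30. n14.live = true  [f₀.wid > 26]
31. n14.hot = 3  [b.ok - 12]
32. n18.tag = 1  [S₀.hot - 2]
33. n19.fin = 11  [terminal]
34. n20.wid = -4  [terminal]
35. n21.ok = -8  [terminal]
36. n18.acc = "mz"  ["mz"]
37. n18.live = true  [S.tag > 0]
38. n18.hot = 14  [a.fin + b.ok + 11]
39. n9.ok = 3  [A₁.mk + S₀.hot - 17]
40. n9.val = 20  [len(S₁.acc) + 18]
41. n9.fin = "mznn"  [S₁.acc ++ S₀.acc]
42. n9.mk = 9  [A₁.ok + A₁.val + 19]
43. n2.ok = "kym"  [A₀.fin ++ "m"]
44. n22.ok = 27  [terminal]
45. n1.acc = "nkym"  ["n" ++ C.ok]
46. n1.live = true  [b.ok > 26]
47. n1.hot = -2  [b.ok + S.tag - 44]
48. n23.sig = "nkymk"  [S₁.acc ++ "k"]
49. n23.lab = 25  [(if S₁.live then S₁.hot else S₀.tag) + 27]
50. n23.val = -8  [-8]
51. n24.sig = "zn"  ["zn"]
52. n24.lab = 15  [C₀.lab * -2 + 65]
53. n24.val = 21  [C₀.lab + C₀.val + 4]
54. n25.cnt = 28  [terminal]
55. n26.fin = 8  [terminal]
56. n24.ok = "xzn"  ["x" ++ C.sig]
57. n23.ok = "nkymkq"  [C₀.sig ++ "q"]
58. n0.acc = "unkymkq"  ["u" ++ C.ok]
59. n0.live = true  [true]
60. n0.hot = -3  [S₁.hot - 1]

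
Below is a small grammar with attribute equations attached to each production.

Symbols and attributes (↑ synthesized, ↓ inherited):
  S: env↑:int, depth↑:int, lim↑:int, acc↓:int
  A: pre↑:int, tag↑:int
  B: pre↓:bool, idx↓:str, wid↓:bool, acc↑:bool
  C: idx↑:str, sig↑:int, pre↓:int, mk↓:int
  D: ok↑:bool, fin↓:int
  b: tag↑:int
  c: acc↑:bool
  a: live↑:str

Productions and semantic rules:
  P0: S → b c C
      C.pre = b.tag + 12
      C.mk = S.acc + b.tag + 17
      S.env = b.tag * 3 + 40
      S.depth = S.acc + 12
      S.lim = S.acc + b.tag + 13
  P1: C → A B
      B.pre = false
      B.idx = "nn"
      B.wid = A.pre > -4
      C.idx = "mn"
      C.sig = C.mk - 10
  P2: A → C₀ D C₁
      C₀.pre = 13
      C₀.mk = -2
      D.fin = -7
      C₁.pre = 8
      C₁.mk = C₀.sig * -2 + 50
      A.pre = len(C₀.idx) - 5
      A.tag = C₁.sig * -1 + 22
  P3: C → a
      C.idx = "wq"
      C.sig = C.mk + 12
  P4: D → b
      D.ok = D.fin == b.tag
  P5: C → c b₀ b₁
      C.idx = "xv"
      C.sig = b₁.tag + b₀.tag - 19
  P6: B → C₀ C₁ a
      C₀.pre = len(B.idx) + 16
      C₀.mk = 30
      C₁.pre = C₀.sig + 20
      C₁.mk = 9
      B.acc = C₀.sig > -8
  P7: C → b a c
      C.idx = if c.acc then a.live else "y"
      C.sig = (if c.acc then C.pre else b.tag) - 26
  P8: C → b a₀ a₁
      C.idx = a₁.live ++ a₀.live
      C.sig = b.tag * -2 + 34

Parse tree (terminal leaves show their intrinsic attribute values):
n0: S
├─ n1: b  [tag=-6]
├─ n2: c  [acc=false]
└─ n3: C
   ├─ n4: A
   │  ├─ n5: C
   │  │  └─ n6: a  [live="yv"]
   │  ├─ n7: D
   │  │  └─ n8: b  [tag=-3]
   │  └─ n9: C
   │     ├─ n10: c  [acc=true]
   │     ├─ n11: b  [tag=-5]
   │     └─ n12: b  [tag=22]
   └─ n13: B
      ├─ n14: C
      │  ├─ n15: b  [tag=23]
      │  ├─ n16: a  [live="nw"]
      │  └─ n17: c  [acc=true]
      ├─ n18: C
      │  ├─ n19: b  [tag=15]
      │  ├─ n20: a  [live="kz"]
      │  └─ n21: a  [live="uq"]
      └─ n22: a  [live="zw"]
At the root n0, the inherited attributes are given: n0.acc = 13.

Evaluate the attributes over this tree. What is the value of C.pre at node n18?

1. n0.acc = 13  [given at root]
2. n1.tag = -6  [terminal]
3. n2.acc = false  [terminal]
4. n3.pre = 6  [b.tag + 12]
5. n3.mk = 24  [S.acc + b.tag + 17]
6. n5.pre = 13  [13]
7. n5.mk = -2  [-2]
8. n6.live = "yv"  [terminal]
9. n5.idx = "wq"  ["wq"]
10. n5.sig = 10  [C.mk + 12]
11. n7.fin = -7  [-7]
12. n8.tag = -3  [terminal]
13. n7.ok = false  [D.fin == b.tag]
14. n9.pre = 8  [8]
15. n9.mk = 30  [C₀.sig * -2 + 50]
16. n10.acc = true  [terminal]
17. n11.tag = -5  [terminal]
18. n12.tag = 22  [terminal]
19. n9.idx = "xv"  ["xv"]
20. n9.sig = -2  [b₁.tag + b₀.tag - 19]
21. n4.pre = -3  [len(C₀.idx) - 5]
22. n4.tag = 24  [C₁.sig * -1 + 22]
23. n13.pre = false  [false]
24. n13.idx = "nn"  ["nn"]
25. n13.wid = true  [A.pre > -4]
26. n14.pre = 18  [len(B.idx) + 16]
27. n14.mk = 30  [30]
28. n15.tag = 23  [terminal]
29. n16.live = "nw"  [terminal]
30. n17.acc = true  [terminal]
31. n14.idx = "nw"  [if c.acc then a.live else "y"]
32. n14.sig = -8  [(if c.acc then C.pre else b.tag) - 26]
33. n18.pre = 12  [C₀.sig + 20]
34. n18.mk = 9  [9]
35. n19.tag = 15  [terminal]
36. n20.live = "kz"  [terminal]
37. n21.live = "uq"  [terminal]
38. n18.idx = "uqkz"  [a₁.live ++ a₀.live]
39. n18.sig = 4  [b.tag * -2 + 34]
40. n22.live = "zw"  [terminal]
41. n13.acc = false  [C₀.sig > -8]
42. n3.idx = "mn"  ["mn"]
43. n3.sig = 14  [C.mk - 10]
44. n0.env = 22  [b.tag * 3 + 40]
45. n0.depth = 25  [S.acc + 12]
46. n0.lim = 20  [S.acc + b.tag + 13]

12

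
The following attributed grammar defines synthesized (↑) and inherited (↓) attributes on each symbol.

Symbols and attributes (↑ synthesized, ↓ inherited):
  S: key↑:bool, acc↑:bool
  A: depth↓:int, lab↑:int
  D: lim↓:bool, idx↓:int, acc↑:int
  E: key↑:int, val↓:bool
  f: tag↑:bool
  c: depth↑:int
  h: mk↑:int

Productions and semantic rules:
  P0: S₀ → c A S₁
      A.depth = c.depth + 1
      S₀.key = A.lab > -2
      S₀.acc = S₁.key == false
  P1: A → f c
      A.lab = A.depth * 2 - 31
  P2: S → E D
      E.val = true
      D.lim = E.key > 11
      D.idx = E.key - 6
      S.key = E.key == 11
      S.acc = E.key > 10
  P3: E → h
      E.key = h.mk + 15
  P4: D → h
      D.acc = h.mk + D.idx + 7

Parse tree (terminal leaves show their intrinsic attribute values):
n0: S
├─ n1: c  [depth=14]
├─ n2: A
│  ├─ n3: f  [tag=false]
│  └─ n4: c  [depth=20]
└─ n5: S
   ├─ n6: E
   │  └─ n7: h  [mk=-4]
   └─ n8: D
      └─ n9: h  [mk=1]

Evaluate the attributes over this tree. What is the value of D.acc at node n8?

1. n1.depth = 14  [terminal]
2. n2.depth = 15  [c.depth + 1]
3. n3.tag = false  [terminal]
4. n4.depth = 20  [terminal]
5. n2.lab = -1  [A.depth * 2 - 31]
6. n6.val = true  [true]
7. n7.mk = -4  [terminal]
8. n6.key = 11  [h.mk + 15]
9. n8.lim = false  [E.key > 11]
10. n8.idx = 5  [E.key - 6]
11. n9.mk = 1  [terminal]
12. n8.acc = 13  [h.mk + D.idx + 7]
13. n5.key = true  [E.key == 11]
14. n5.acc = true  [E.key > 10]
15. n0.key = true  [A.lab > -2]
16. n0.acc = false  [S₁.key == false]

13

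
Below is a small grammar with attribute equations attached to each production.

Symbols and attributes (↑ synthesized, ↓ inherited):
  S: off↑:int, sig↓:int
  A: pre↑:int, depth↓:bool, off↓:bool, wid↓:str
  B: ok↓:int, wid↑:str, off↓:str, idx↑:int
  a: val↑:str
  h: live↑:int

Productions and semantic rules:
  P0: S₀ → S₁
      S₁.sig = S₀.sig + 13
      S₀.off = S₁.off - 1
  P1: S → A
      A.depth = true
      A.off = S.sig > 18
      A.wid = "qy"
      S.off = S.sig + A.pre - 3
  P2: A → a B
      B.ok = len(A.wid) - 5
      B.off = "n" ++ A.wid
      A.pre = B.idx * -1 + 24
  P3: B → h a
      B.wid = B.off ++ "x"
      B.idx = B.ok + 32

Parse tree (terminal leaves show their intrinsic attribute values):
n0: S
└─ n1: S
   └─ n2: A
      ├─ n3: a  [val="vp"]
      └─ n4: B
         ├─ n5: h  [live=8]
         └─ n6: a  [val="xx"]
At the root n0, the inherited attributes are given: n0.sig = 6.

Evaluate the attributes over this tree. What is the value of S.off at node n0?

1. n0.sig = 6  [given at root]
2. n1.sig = 19  [S₀.sig + 13]
3. n2.depth = true  [true]
4. n2.off = true  [S.sig > 18]
5. n2.wid = "qy"  ["qy"]
6. n3.val = "vp"  [terminal]
7. n4.ok = -3  [len(A.wid) - 5]
8. n4.off = "nqy"  ["n" ++ A.wid]
9. n5.live = 8  [terminal]
10. n6.val = "xx"  [terminal]
11. n4.wid = "nqyx"  [B.off ++ "x"]
12. n4.idx = 29  [B.ok + 32]
13. n2.pre = -5  [B.idx * -1 + 24]
14. n1.off = 11  [S.sig + A.pre - 3]
15. n0.off = 10  [S₁.off - 1]

10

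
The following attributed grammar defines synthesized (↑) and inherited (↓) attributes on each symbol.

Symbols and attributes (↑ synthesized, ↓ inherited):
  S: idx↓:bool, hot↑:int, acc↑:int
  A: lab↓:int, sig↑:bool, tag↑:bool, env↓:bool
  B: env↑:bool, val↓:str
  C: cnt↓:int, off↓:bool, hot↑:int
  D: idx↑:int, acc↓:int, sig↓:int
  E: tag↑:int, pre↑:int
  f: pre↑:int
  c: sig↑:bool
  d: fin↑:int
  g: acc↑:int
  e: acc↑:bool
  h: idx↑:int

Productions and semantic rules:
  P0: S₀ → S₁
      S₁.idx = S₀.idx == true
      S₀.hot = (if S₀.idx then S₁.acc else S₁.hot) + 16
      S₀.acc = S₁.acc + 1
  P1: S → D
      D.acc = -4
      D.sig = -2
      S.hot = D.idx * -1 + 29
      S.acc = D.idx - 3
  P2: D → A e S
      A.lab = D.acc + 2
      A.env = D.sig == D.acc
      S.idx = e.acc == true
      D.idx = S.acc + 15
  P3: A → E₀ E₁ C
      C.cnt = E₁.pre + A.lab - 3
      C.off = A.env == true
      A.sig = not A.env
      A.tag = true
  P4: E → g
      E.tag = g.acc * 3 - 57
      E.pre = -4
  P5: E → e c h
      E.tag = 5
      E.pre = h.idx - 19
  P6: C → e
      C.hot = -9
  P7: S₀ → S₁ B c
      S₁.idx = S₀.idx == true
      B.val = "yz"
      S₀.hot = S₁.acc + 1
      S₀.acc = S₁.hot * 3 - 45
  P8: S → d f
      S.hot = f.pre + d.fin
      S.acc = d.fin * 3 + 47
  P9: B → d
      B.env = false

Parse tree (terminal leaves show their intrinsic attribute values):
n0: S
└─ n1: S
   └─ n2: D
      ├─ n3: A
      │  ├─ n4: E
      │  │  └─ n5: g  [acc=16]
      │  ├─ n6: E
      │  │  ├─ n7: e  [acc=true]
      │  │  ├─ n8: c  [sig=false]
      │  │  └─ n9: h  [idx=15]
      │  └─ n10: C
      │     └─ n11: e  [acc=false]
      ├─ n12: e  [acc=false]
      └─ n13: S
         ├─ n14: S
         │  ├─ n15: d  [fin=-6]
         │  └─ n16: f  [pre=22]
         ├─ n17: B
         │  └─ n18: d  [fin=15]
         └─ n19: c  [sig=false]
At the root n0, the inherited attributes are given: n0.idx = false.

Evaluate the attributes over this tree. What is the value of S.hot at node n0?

27

1. n0.idx = false  [given at root]
2. n1.idx = false  [S₀.idx == true]
3. n2.acc = -4  [-4]
4. n2.sig = -2  [-2]
5. n3.lab = -2  [D.acc + 2]
6. n3.env = false  [D.sig == D.acc]
7. n5.acc = 16  [terminal]
8. n4.tag = -9  [g.acc * 3 - 57]
9. n4.pre = -4  [-4]
10. n7.acc = true  [terminal]
11. n8.sig = false  [terminal]
12. n9.idx = 15  [terminal]
13. n6.tag = 5  [5]
14. n6.pre = -4  [h.idx - 19]
15. n10.cnt = -9  [E₁.pre + A.lab - 3]
16. n10.off = false  [A.env == true]
17. n11.acc = false  [terminal]
18. n10.hot = -9  [-9]
19. n3.sig = true  [not A.env]
20. n3.tag = true  [true]
21. n12.acc = false  [terminal]
22. n13.idx = false  [e.acc == true]
23. n14.idx = false  [S₀.idx == true]
24. n15.fin = -6  [terminal]
25. n16.pre = 22  [terminal]
26. n14.hot = 16  [f.pre + d.fin]
27. n14.acc = 29  [d.fin * 3 + 47]
28. n17.val = "yz"  ["yz"]
29. n18.fin = 15  [terminal]
30. n17.env = false  [false]
31. n19.sig = false  [terminal]
32. n13.hot = 30  [S₁.acc + 1]
33. n13.acc = 3  [S₁.hot * 3 - 45]
34. n2.idx = 18  [S.acc + 15]
35. n1.hot = 11  [D.idx * -1 + 29]
36. n1.acc = 15  [D.idx - 3]
37. n0.hot = 27  [(if S₀.idx then S₁.acc else S₁.hot) + 16]
38. n0.acc = 16  [S₁.acc + 1]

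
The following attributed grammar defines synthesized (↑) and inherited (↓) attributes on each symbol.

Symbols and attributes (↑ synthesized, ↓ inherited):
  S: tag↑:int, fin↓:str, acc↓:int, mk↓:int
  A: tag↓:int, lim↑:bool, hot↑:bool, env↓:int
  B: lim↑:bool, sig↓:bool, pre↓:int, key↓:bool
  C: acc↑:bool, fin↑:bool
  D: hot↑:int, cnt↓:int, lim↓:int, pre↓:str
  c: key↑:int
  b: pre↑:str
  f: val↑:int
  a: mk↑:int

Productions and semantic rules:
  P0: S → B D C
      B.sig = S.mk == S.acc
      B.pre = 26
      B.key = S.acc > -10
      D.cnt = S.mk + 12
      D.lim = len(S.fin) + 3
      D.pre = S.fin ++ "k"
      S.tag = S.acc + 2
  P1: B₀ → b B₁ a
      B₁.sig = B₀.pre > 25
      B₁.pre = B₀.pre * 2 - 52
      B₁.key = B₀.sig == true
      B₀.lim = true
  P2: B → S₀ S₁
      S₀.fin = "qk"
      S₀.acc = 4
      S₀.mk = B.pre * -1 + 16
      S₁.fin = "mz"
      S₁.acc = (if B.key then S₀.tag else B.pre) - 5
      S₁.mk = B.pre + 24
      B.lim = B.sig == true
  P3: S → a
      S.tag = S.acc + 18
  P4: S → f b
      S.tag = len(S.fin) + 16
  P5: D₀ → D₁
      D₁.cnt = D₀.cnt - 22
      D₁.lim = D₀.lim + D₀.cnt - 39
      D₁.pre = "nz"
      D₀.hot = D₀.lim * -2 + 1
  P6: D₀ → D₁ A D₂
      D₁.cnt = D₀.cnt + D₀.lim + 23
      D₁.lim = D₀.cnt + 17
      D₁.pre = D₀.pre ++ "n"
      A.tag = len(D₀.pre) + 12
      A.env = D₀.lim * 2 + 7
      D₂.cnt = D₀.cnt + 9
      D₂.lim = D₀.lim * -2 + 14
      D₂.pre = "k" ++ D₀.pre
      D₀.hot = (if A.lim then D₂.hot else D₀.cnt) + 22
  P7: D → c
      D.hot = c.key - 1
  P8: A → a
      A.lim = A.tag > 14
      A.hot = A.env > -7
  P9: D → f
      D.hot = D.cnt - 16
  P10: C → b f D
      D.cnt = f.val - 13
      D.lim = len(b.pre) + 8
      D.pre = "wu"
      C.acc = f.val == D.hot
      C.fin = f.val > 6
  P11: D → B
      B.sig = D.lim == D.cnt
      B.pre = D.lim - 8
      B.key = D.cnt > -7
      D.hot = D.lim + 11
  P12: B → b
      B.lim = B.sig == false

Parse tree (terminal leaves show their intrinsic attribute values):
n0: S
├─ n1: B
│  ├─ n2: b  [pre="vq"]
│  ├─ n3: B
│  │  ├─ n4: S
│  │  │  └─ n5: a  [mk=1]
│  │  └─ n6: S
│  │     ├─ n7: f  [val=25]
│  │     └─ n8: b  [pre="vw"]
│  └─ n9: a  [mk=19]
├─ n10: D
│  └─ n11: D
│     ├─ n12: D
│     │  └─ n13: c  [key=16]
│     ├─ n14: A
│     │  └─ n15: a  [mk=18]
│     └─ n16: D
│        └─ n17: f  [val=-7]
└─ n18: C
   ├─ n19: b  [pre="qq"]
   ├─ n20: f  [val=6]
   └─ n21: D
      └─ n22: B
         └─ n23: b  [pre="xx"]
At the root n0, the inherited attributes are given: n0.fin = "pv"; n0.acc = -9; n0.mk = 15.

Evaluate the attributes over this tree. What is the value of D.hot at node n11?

1. n0.fin = "pv"  [given at root]
2. n0.acc = -9  [given at root]
3. n0.mk = 15  [given at root]
4. n1.sig = false  [S.mk == S.acc]
5. n1.pre = 26  [26]
6. n1.key = true  [S.acc > -10]
7. n2.pre = "vq"  [terminal]
8. n3.sig = true  [B₀.pre > 25]
9. n3.pre = 0  [B₀.pre * 2 - 52]
10. n3.key = false  [B₀.sig == true]
11. n4.fin = "qk"  ["qk"]
12. n4.acc = 4  [4]
13. n4.mk = 16  [B.pre * -1 + 16]
14. n5.mk = 1  [terminal]
15. n4.tag = 22  [S.acc + 18]
16. n6.fin = "mz"  ["mz"]
17. n6.acc = -5  [(if B.key then S₀.tag else B.pre) - 5]
18. n6.mk = 24  [B.pre + 24]
19. n7.val = 25  [terminal]
20. n8.pre = "vw"  [terminal]
21. n6.tag = 18  [len(S.fin) + 16]
22. n3.lim = true  [B.sig == true]
23. n9.mk = 19  [terminal]
24. n1.lim = true  [true]
25. n10.cnt = 27  [S.mk + 12]
26. n10.lim = 5  [len(S.fin) + 3]
27. n10.pre = "pvk"  [S.fin ++ "k"]
28. n11.cnt = 5  [D₀.cnt - 22]
29. n11.lim = -7  [D₀.lim + D₀.cnt - 39]
30. n11.pre = "nz"  ["nz"]
31. n12.cnt = 21  [D₀.cnt + D₀.lim + 23]
32. n12.lim = 22  [D₀.cnt + 17]
33. n12.pre = "nzn"  [D₀.pre ++ "n"]
34. n13.key = 16  [terminal]
35. n12.hot = 15  [c.key - 1]
36. n14.tag = 14  [len(D₀.pre) + 12]
37. n14.env = -7  [D₀.lim * 2 + 7]
38. n15.mk = 18  [terminal]
39. n14.lim = false  [A.tag > 14]
40. n14.hot = false  [A.env > -7]
41. n16.cnt = 14  [D₀.cnt + 9]
42. n16.lim = 28  [D₀.lim * -2 + 14]
43. n16.pre = "knz"  ["k" ++ D₀.pre]
44. n17.val = -7  [terminal]
45. n16.hot = -2  [D.cnt - 16]
46. n11.hot = 27  [(if A.lim then D₂.hot else D₀.cnt) + 22]
47. n10.hot = -9  [D₀.lim * -2 + 1]
48. n19.pre = "qq"  [terminal]
49. n20.val = 6  [terminal]
50. n21.cnt = -7  [f.val - 13]
51. n21.lim = 10  [len(b.pre) + 8]
52. n21.pre = "wu"  ["wu"]
53. n22.sig = false  [D.lim == D.cnt]
54. n22.pre = 2  [D.lim - 8]
55. n22.key = false  [D.cnt > -7]
56. n23.pre = "xx"  [terminal]
57. n22.lim = true  [B.sig == false]
58. n21.hot = 21  [D.lim + 11]
59. n18.acc = false  [f.val == D.hot]
60. n18.fin = false  [f.val > 6]
61. n0.tag = -7  [S.acc + 2]

27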